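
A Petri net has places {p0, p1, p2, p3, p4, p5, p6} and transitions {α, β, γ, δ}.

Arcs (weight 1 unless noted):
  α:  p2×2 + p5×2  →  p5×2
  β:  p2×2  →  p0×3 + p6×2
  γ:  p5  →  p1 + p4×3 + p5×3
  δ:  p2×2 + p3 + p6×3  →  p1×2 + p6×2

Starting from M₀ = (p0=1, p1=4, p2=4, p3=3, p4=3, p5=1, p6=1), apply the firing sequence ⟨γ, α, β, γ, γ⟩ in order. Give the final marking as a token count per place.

step 1: fire γ:  (p0=1, p1=4, p2=4, p3=3, p4=3, p5=1, p6=1) → (p0=1, p1=5, p2=4, p3=3, p4=6, p5=3, p6=1)
step 2: fire α:  (p0=1, p1=5, p2=4, p3=3, p4=6, p5=3, p6=1) → (p0=1, p1=5, p2=2, p3=3, p4=6, p5=3, p6=1)
step 3: fire β:  (p0=1, p1=5, p2=2, p3=3, p4=6, p5=3, p6=1) → (p0=4, p1=5, p2=0, p3=3, p4=6, p5=3, p6=3)
step 4: fire γ:  (p0=4, p1=5, p2=0, p3=3, p4=6, p5=3, p6=3) → (p0=4, p1=6, p2=0, p3=3, p4=9, p5=5, p6=3)
step 5: fire γ:  (p0=4, p1=6, p2=0, p3=3, p4=9, p5=5, p6=3) → (p0=4, p1=7, p2=0, p3=3, p4=12, p5=7, p6=3)

(p0=4, p1=7, p2=0, p3=3, p4=12, p5=7, p6=3)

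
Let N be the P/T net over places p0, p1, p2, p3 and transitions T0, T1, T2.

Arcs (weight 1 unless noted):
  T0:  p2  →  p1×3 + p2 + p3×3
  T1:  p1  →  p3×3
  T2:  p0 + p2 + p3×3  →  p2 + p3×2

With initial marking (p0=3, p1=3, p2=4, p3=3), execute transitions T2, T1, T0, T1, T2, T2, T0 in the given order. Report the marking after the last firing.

(p0=0, p1=7, p2=4, p3=12)

step 1: fire T2:  (p0=3, p1=3, p2=4, p3=3) → (p0=2, p1=3, p2=4, p3=2)
step 2: fire T1:  (p0=2, p1=3, p2=4, p3=2) → (p0=2, p1=2, p2=4, p3=5)
step 3: fire T0:  (p0=2, p1=2, p2=4, p3=5) → (p0=2, p1=5, p2=4, p3=8)
step 4: fire T1:  (p0=2, p1=5, p2=4, p3=8) → (p0=2, p1=4, p2=4, p3=11)
step 5: fire T2:  (p0=2, p1=4, p2=4, p3=11) → (p0=1, p1=4, p2=4, p3=10)
step 6: fire T2:  (p0=1, p1=4, p2=4, p3=10) → (p0=0, p1=4, p2=4, p3=9)
step 7: fire T0:  (p0=0, p1=4, p2=4, p3=9) → (p0=0, p1=7, p2=4, p3=12)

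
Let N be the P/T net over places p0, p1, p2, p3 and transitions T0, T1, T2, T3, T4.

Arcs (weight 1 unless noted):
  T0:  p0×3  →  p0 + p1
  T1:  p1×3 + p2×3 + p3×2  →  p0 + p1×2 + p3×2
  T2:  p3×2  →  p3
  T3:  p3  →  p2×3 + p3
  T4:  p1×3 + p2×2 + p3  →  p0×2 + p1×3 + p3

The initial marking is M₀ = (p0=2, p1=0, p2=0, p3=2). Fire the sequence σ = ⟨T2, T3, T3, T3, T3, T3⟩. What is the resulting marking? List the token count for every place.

step 1: fire T2:  (p0=2, p1=0, p2=0, p3=2) → (p0=2, p1=0, p2=0, p3=1)
step 2: fire T3:  (p0=2, p1=0, p2=0, p3=1) → (p0=2, p1=0, p2=3, p3=1)
step 3: fire T3:  (p0=2, p1=0, p2=3, p3=1) → (p0=2, p1=0, p2=6, p3=1)
step 4: fire T3:  (p0=2, p1=0, p2=6, p3=1) → (p0=2, p1=0, p2=9, p3=1)
step 5: fire T3:  (p0=2, p1=0, p2=9, p3=1) → (p0=2, p1=0, p2=12, p3=1)
step 6: fire T3:  (p0=2, p1=0, p2=12, p3=1) → (p0=2, p1=0, p2=15, p3=1)

(p0=2, p1=0, p2=15, p3=1)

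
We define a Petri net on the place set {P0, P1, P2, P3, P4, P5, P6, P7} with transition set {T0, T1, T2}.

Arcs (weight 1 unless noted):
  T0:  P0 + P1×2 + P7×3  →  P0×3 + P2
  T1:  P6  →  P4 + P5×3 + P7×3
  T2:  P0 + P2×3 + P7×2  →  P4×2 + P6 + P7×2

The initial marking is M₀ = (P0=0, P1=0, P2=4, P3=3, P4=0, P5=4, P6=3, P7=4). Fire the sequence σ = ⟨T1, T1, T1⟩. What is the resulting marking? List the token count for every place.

(P0=0, P1=0, P2=4, P3=3, P4=3, P5=13, P6=0, P7=13)

step 1: fire T1:  (P0=0, P1=0, P2=4, P3=3, P4=0, P5=4, P6=3, P7=4) → (P0=0, P1=0, P2=4, P3=3, P4=1, P5=7, P6=2, P7=7)
step 2: fire T1:  (P0=0, P1=0, P2=4, P3=3, P4=1, P5=7, P6=2, P7=7) → (P0=0, P1=0, P2=4, P3=3, P4=2, P5=10, P6=1, P7=10)
step 3: fire T1:  (P0=0, P1=0, P2=4, P3=3, P4=2, P5=10, P6=1, P7=10) → (P0=0, P1=0, P2=4, P3=3, P4=3, P5=13, P6=0, P7=13)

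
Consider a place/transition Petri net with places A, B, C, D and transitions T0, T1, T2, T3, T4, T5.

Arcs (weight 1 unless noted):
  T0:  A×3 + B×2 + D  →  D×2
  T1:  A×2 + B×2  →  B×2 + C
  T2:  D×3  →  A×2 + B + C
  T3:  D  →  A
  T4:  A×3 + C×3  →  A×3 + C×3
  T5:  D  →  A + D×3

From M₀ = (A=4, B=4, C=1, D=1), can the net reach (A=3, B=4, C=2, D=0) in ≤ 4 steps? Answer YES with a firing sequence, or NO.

step 1: fire T1:  (A=4, B=4, C=1, D=1) → (A=2, B=4, C=2, D=1)
step 2: fire T3:  (A=2, B=4, C=2, D=1) → (A=3, B=4, C=2, D=0)

YES — reachable via ⟨T1, T3⟩ (2 firings)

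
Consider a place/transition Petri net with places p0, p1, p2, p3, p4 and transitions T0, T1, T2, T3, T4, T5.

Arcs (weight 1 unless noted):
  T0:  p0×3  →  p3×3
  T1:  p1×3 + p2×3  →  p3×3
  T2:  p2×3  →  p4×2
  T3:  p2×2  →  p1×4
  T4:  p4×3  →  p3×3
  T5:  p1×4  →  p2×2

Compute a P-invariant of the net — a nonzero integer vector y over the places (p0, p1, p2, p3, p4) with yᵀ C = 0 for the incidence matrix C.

Incidence matrix C (rows=places, cols=transitions):
       T0   T1   T2   T3   T4   T5
   p0  -3    0    0    0    0    0
   p1   0   -3    0    4    0   -4
   p2   0   -3   -3   -2    0    2
   p3   3    3    0    0    3    0
   p4   0    0    2    0   -3    0

Candidate y = [3, 1, 2, 3, 3]; check y·C column-wise:
  col T0: 3·-3 + 1·0 + 2·0 + 3·3 + 3·0 = 0
  col T1: 3·0 + 1·-3 + 2·-3 + 3·3 + 3·0 = 0
  col T2: 3·0 + 1·0 + 2·-3 + 3·0 + 3·2 = 0
  col T3: 3·0 + 1·4 + 2·-2 + 3·0 + 3·0 = 0
  col T4: 3·0 + 1·0 + 2·0 + 3·3 + 3·-3 = 0
  col T5: 3·0 + 1·-4 + 2·2 + 3·0 + 3·0 = 0

y = (p0:3, p1:1, p2:2, p3:3, p4:3)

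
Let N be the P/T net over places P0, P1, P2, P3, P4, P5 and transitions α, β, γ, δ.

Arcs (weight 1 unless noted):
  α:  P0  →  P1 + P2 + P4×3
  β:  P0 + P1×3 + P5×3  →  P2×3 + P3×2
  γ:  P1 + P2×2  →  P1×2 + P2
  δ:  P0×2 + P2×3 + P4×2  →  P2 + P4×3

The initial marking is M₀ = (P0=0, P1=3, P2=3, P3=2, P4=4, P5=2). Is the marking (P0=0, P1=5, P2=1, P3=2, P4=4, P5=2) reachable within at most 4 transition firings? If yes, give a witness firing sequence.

step 1: fire γ:  (P0=0, P1=3, P2=3, P3=2, P4=4, P5=2) → (P0=0, P1=4, P2=2, P3=2, P4=4, P5=2)
step 2: fire γ:  (P0=0, P1=4, P2=2, P3=2, P4=4, P5=2) → (P0=0, P1=5, P2=1, P3=2, P4=4, P5=2)

YES — reachable via ⟨γ, γ⟩ (2 firings)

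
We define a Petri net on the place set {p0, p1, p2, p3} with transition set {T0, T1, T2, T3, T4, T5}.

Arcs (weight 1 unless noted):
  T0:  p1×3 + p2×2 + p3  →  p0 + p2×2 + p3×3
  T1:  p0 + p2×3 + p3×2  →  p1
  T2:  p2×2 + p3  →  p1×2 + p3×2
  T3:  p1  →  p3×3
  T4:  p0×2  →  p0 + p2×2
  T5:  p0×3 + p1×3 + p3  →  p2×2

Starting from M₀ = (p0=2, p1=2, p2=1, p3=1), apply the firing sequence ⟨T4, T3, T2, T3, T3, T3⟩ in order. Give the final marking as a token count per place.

(p0=1, p1=0, p2=1, p3=14)

step 1: fire T4:  (p0=2, p1=2, p2=1, p3=1) → (p0=1, p1=2, p2=3, p3=1)
step 2: fire T3:  (p0=1, p1=2, p2=3, p3=1) → (p0=1, p1=1, p2=3, p3=4)
step 3: fire T2:  (p0=1, p1=1, p2=3, p3=4) → (p0=1, p1=3, p2=1, p3=5)
step 4: fire T3:  (p0=1, p1=3, p2=1, p3=5) → (p0=1, p1=2, p2=1, p3=8)
step 5: fire T3:  (p0=1, p1=2, p2=1, p3=8) → (p0=1, p1=1, p2=1, p3=11)
step 6: fire T3:  (p0=1, p1=1, p2=1, p3=11) → (p0=1, p1=0, p2=1, p3=14)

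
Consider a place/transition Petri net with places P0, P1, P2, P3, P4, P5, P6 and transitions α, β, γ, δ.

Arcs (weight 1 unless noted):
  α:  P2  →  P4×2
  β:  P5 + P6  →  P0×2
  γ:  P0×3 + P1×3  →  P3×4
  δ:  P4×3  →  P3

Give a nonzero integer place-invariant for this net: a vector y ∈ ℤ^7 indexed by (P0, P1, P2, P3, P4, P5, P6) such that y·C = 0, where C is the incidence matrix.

Incidence matrix C (rows=places, cols=transitions):
        α    β    γ    δ
   P0   0    2   -3    0
   P1   0    0   -3    0
   P2  -1    0    0    0
   P3   0    0    4    1
   P4   2    0    0   -3
   P5   0   -1    0    0
   P6   0   -1    0    0

Candidate y = [0, 4, 2, 3, 1, 0, 0]; check y·C column-wise:
  col α: 4·0 + 2·-1 + 3·0 + 1·2 = 0
  col β: 0·2 + 4·0 + 2·0 + 3·0 + 1·0 + 0·-1 + 0·-1 = 0
  col γ: 0·-3 + 4·-3 + 2·0 + 3·4 + 1·0 = 0
  col δ: 4·0 + 2·0 + 3·1 + 1·-3 = 0

y = (P0:0, P1:4, P2:2, P3:3, P4:1, P5:0, P6:0)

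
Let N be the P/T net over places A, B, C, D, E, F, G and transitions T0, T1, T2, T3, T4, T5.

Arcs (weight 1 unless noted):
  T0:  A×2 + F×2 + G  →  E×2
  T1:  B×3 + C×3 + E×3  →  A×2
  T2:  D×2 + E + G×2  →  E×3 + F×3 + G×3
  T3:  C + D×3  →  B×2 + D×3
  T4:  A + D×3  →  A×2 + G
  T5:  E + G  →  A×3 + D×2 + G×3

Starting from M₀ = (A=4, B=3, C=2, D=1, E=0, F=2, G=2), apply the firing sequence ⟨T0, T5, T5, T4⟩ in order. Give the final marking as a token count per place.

step 1: fire T0:  (A=4, B=3, C=2, D=1, E=0, F=2, G=2) → (A=2, B=3, C=2, D=1, E=2, F=0, G=1)
step 2: fire T5:  (A=2, B=3, C=2, D=1, E=2, F=0, G=1) → (A=5, B=3, C=2, D=3, E=1, F=0, G=3)
step 3: fire T5:  (A=5, B=3, C=2, D=3, E=1, F=0, G=3) → (A=8, B=3, C=2, D=5, E=0, F=0, G=5)
step 4: fire T4:  (A=8, B=3, C=2, D=5, E=0, F=0, G=5) → (A=9, B=3, C=2, D=2, E=0, F=0, G=6)

(A=9, B=3, C=2, D=2, E=0, F=0, G=6)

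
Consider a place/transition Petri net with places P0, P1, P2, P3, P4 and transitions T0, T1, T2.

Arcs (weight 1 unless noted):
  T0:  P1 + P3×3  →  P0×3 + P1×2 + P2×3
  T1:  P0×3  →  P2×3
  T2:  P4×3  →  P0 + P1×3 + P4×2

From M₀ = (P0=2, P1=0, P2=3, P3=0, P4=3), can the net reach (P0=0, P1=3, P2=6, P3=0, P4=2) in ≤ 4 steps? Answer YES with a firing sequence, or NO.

step 1: fire T2:  (P0=2, P1=0, P2=3, P3=0, P4=3) → (P0=3, P1=3, P2=3, P3=0, P4=2)
step 2: fire T1:  (P0=3, P1=3, P2=3, P3=0, P4=2) → (P0=0, P1=3, P2=6, P3=0, P4=2)

YES — reachable via ⟨T2, T1⟩ (2 firings)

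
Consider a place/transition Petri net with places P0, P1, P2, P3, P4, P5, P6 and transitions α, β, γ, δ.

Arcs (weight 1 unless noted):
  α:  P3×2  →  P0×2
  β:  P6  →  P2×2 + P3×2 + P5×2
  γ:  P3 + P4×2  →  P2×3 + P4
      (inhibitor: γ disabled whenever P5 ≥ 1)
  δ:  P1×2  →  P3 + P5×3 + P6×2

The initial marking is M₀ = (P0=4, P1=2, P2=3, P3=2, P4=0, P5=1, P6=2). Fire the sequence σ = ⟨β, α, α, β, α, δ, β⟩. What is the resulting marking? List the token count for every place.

step 1: fire β:  (P0=4, P1=2, P2=3, P3=2, P4=0, P5=1, P6=2) → (P0=4, P1=2, P2=5, P3=4, P4=0, P5=3, P6=1)
step 2: fire α:  (P0=4, P1=2, P2=5, P3=4, P4=0, P5=3, P6=1) → (P0=6, P1=2, P2=5, P3=2, P4=0, P5=3, P6=1)
step 3: fire α:  (P0=6, P1=2, P2=5, P3=2, P4=0, P5=3, P6=1) → (P0=8, P1=2, P2=5, P3=0, P4=0, P5=3, P6=1)
step 4: fire β:  (P0=8, P1=2, P2=5, P3=0, P4=0, P5=3, P6=1) → (P0=8, P1=2, P2=7, P3=2, P4=0, P5=5, P6=0)
step 5: fire α:  (P0=8, P1=2, P2=7, P3=2, P4=0, P5=5, P6=0) → (P0=10, P1=2, P2=7, P3=0, P4=0, P5=5, P6=0)
step 6: fire δ:  (P0=10, P1=2, P2=7, P3=0, P4=0, P5=5, P6=0) → (P0=10, P1=0, P2=7, P3=1, P4=0, P5=8, P6=2)
step 7: fire β:  (P0=10, P1=0, P2=7, P3=1, P4=0, P5=8, P6=2) → (P0=10, P1=0, P2=9, P3=3, P4=0, P5=10, P6=1)

(P0=10, P1=0, P2=9, P3=3, P4=0, P5=10, P6=1)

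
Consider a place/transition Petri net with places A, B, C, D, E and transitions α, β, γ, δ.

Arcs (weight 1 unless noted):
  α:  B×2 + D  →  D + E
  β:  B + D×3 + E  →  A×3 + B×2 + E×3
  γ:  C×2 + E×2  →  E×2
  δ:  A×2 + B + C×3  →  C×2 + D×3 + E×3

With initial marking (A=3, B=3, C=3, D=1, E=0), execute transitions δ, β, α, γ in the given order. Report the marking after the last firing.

(A=4, B=1, C=0, D=1, E=6)

step 1: fire δ:  (A=3, B=3, C=3, D=1, E=0) → (A=1, B=2, C=2, D=4, E=3)
step 2: fire β:  (A=1, B=2, C=2, D=4, E=3) → (A=4, B=3, C=2, D=1, E=5)
step 3: fire α:  (A=4, B=3, C=2, D=1, E=5) → (A=4, B=1, C=2, D=1, E=6)
step 4: fire γ:  (A=4, B=1, C=2, D=1, E=6) → (A=4, B=1, C=0, D=1, E=6)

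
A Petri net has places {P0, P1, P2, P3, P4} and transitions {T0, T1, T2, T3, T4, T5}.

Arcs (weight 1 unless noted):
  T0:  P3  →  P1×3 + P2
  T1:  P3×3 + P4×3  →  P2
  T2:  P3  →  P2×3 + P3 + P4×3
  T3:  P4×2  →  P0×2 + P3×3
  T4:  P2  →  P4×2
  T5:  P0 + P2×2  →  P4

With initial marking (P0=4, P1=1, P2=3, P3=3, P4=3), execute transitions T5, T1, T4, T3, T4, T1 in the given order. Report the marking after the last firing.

(P0=5, P1=1, P2=1, P3=0, P4=0)

step 1: fire T5:  (P0=4, P1=1, P2=3, P3=3, P4=3) → (P0=3, P1=1, P2=1, P3=3, P4=4)
step 2: fire T1:  (P0=3, P1=1, P2=1, P3=3, P4=4) → (P0=3, P1=1, P2=2, P3=0, P4=1)
step 3: fire T4:  (P0=3, P1=1, P2=2, P3=0, P4=1) → (P0=3, P1=1, P2=1, P3=0, P4=3)
step 4: fire T3:  (P0=3, P1=1, P2=1, P3=0, P4=3) → (P0=5, P1=1, P2=1, P3=3, P4=1)
step 5: fire T4:  (P0=5, P1=1, P2=1, P3=3, P4=1) → (P0=5, P1=1, P2=0, P3=3, P4=3)
step 6: fire T1:  (P0=5, P1=1, P2=0, P3=3, P4=3) → (P0=5, P1=1, P2=1, P3=0, P4=0)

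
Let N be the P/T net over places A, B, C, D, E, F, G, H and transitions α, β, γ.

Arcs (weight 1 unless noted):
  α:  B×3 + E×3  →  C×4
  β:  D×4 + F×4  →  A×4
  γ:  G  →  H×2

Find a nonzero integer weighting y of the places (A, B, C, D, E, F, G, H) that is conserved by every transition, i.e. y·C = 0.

Incidence matrix C (rows=places, cols=transitions):
        α    β    γ
    A   0    4    0
    B  -3    0    0
    C   4    0    0
    D   0   -4    0
    E  -3    0    0
    F   0   -4    0
    G   0    0   -1
    H   0    0    2

Candidate y = [0, 4, 3, 0, 0, 0, 0, 0]; check y·C column-wise:
  col α: 4·-3 + 3·4 + 0·-3 = 0
  col β: 0·4 + 4·0 + 3·0 + 0·-4 + 0·-4 = 0
  col γ: 4·0 + 3·0 + 0·-1 + 0·2 = 0

y = (A:0, B:4, C:3, D:0, E:0, F:0, G:0, H:0)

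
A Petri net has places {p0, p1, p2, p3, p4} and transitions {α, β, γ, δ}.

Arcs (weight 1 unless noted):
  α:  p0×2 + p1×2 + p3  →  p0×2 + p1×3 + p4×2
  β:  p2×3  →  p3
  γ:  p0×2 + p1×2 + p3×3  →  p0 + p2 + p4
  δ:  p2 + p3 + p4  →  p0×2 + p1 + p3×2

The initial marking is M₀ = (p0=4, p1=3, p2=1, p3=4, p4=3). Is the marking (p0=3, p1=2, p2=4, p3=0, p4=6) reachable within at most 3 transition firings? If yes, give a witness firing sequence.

depth 0: 1 marking
depth 1: 4 markings reached so far
depth 2: 8 markings reached so far
depth 3: 12 markings reached so far
target is not among the 12 markings reachable within 3 steps

NO — not reachable within 3 firings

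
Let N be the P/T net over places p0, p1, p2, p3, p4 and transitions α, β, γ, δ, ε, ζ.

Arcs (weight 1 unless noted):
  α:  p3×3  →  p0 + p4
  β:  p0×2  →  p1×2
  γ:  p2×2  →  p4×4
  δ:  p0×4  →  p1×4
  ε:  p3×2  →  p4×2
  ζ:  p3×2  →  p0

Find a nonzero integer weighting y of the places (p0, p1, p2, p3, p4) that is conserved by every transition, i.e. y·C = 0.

y = (p0:2, p1:2, p2:2, p3:1, p4:1)

Incidence matrix C (rows=places, cols=transitions):
        α    β    γ    δ    ε    ζ
   p0   1   -2    0   -4    0    1
   p1   0    2    0    4    0    0
   p2   0    0   -2    0    0    0
   p3  -3    0    0    0   -2   -2
   p4   1    0    4    0    2    0

Candidate y = [2, 2, 2, 1, 1]; check y·C column-wise:
  col α: 2·1 + 2·0 + 2·0 + 1·-3 + 1·1 = 0
  col β: 2·-2 + 2·2 + 2·0 + 1·0 + 1·0 = 0
  col γ: 2·0 + 2·0 + 2·-2 + 1·0 + 1·4 = 0
  col δ: 2·-4 + 2·4 + 2·0 + 1·0 + 1·0 = 0
  col ε: 2·0 + 2·0 + 2·0 + 1·-2 + 1·2 = 0
  col ζ: 2·1 + 2·0 + 2·0 + 1·-2 + 1·0 = 0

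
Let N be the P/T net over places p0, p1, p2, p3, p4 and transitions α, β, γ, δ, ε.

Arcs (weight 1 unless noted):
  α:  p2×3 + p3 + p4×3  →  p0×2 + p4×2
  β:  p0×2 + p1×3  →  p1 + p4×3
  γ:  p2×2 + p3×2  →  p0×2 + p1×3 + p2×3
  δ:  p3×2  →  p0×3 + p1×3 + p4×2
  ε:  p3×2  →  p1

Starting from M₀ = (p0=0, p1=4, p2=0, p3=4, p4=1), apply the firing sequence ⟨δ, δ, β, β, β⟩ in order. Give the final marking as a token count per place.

step 1: fire δ:  (p0=0, p1=4, p2=0, p3=4, p4=1) → (p0=3, p1=7, p2=0, p3=2, p4=3)
step 2: fire δ:  (p0=3, p1=7, p2=0, p3=2, p4=3) → (p0=6, p1=10, p2=0, p3=0, p4=5)
step 3: fire β:  (p0=6, p1=10, p2=0, p3=0, p4=5) → (p0=4, p1=8, p2=0, p3=0, p4=8)
step 4: fire β:  (p0=4, p1=8, p2=0, p3=0, p4=8) → (p0=2, p1=6, p2=0, p3=0, p4=11)
step 5: fire β:  (p0=2, p1=6, p2=0, p3=0, p4=11) → (p0=0, p1=4, p2=0, p3=0, p4=14)

(p0=0, p1=4, p2=0, p3=0, p4=14)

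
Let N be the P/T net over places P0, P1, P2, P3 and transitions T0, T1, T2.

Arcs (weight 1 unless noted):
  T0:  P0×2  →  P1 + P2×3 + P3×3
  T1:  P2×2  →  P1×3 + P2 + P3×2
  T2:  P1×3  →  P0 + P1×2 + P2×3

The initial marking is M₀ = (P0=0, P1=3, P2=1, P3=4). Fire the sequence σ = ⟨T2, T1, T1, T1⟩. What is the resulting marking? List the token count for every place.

(P0=1, P1=11, P2=1, P3=10)

step 1: fire T2:  (P0=0, P1=3, P2=1, P3=4) → (P0=1, P1=2, P2=4, P3=4)
step 2: fire T1:  (P0=1, P1=2, P2=4, P3=4) → (P0=1, P1=5, P2=3, P3=6)
step 3: fire T1:  (P0=1, P1=5, P2=3, P3=6) → (P0=1, P1=8, P2=2, P3=8)
step 4: fire T1:  (P0=1, P1=8, P2=2, P3=8) → (P0=1, P1=11, P2=1, P3=10)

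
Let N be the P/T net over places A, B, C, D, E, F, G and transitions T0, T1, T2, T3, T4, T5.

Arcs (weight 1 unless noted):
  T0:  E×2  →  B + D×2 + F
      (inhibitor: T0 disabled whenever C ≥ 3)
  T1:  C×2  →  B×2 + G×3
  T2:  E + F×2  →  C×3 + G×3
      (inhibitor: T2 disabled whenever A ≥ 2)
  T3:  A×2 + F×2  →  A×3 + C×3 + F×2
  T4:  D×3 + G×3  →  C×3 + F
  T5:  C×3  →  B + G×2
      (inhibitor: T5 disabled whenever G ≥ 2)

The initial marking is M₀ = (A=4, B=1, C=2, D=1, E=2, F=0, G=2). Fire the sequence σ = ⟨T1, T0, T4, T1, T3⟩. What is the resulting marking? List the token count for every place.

step 1: fire T1:  (A=4, B=1, C=2, D=1, E=2, F=0, G=2) → (A=4, B=3, C=0, D=1, E=2, F=0, G=5)
step 2: fire T0:  (A=4, B=3, C=0, D=1, E=2, F=0, G=5) → (A=4, B=4, C=0, D=3, E=0, F=1, G=5)
step 3: fire T4:  (A=4, B=4, C=0, D=3, E=0, F=1, G=5) → (A=4, B=4, C=3, D=0, E=0, F=2, G=2)
step 4: fire T1:  (A=4, B=4, C=3, D=0, E=0, F=2, G=2) → (A=4, B=6, C=1, D=0, E=0, F=2, G=5)
step 5: fire T3:  (A=4, B=6, C=1, D=0, E=0, F=2, G=5) → (A=5, B=6, C=4, D=0, E=0, F=2, G=5)

(A=5, B=6, C=4, D=0, E=0, F=2, G=5)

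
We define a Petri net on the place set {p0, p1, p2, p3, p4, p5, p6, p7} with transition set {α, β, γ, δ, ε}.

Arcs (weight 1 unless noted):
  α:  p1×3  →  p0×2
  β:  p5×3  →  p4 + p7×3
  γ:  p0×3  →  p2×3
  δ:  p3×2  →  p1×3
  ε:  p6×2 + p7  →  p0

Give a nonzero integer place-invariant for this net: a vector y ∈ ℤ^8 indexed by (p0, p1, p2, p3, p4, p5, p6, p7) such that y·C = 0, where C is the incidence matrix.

y = (p0:0, p1:0, p2:0, p3:0, p4:3, p5:1, p6:0, p7:0)

Incidence matrix C (rows=places, cols=transitions):
        α    β    γ    δ    ε
   p0   2    0   -3    0    1
   p1  -3    0    0    3    0
   p2   0    0    3    0    0
   p3   0    0    0   -2    0
   p4   0    1    0    0    0
   p5   0   -3    0    0    0
   p6   0    0    0    0   -2
   p7   0    3    0    0   -1

Candidate y = [0, 0, 0, 0, 3, 1, 0, 0]; check y·C column-wise:
  col α: 0·2 + 0·-3 + 3·0 + 1·0 = 0
  col β: 3·1 + 1·-3 + 0·3 = 0
  col γ: 0·-3 + 0·3 + 3·0 + 1·0 = 0
  col δ: 0·3 + 0·-2 + 3·0 + 1·0 = 0
  col ε: 0·1 + 3·0 + 1·0 + 0·-2 + 0·-1 = 0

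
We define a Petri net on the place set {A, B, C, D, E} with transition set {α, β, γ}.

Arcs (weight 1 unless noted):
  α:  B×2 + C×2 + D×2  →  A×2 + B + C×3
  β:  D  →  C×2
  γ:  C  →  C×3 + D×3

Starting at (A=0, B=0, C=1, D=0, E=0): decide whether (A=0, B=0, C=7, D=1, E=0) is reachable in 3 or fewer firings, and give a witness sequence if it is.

step 1: fire γ:  (A=0, B=0, C=1, D=0, E=0) → (A=0, B=0, C=3, D=3, E=0)
step 2: fire β:  (A=0, B=0, C=3, D=3, E=0) → (A=0, B=0, C=5, D=2, E=0)
step 3: fire β:  (A=0, B=0, C=5, D=2, E=0) → (A=0, B=0, C=7, D=1, E=0)

YES — reachable via ⟨γ, β, β⟩ (3 firings)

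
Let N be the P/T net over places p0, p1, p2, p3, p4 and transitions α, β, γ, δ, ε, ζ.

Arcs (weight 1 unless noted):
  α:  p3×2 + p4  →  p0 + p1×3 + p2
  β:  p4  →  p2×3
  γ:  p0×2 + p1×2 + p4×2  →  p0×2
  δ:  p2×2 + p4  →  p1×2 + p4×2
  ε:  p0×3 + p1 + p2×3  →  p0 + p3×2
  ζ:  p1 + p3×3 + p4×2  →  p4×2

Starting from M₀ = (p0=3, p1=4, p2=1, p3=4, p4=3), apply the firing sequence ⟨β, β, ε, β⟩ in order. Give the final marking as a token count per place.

step 1: fire β:  (p0=3, p1=4, p2=1, p3=4, p4=3) → (p0=3, p1=4, p2=4, p3=4, p4=2)
step 2: fire β:  (p0=3, p1=4, p2=4, p3=4, p4=2) → (p0=3, p1=4, p2=7, p3=4, p4=1)
step 3: fire ε:  (p0=3, p1=4, p2=7, p3=4, p4=1) → (p0=1, p1=3, p2=4, p3=6, p4=1)
step 4: fire β:  (p0=1, p1=3, p2=4, p3=6, p4=1) → (p0=1, p1=3, p2=7, p3=6, p4=0)

(p0=1, p1=3, p2=7, p3=6, p4=0)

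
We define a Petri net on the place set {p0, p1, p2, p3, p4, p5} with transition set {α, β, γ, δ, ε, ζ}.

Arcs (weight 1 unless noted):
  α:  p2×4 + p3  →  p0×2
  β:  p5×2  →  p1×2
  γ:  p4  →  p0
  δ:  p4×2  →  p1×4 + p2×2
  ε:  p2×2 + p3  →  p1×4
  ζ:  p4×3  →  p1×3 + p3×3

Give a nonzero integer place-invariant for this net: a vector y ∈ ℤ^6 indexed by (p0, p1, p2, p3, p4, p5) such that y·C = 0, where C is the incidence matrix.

y = (p0:3, p1:1, p2:1, p3:2, p4:3, p5:1)

Incidence matrix C (rows=places, cols=transitions):
        α    β    γ    δ    ε    ζ
   p0   2    0    1    0    0    0
   p1   0    2    0    4    4    3
   p2  -4    0    0    2   -2    0
   p3  -1    0    0    0   -1    3
   p4   0    0   -1   -2    0   -3
   p5   0   -2    0    0    0    0

Candidate y = [3, 1, 1, 2, 3, 1]; check y·C column-wise:
  col α: 3·2 + 1·0 + 1·-4 + 2·-1 + 3·0 + 1·0 = 0
  col β: 3·0 + 1·2 + 1·0 + 2·0 + 3·0 + 1·-2 = 0
  col γ: 3·1 + 1·0 + 1·0 + 2·0 + 3·-1 + 1·0 = 0
  col δ: 3·0 + 1·4 + 1·2 + 2·0 + 3·-2 + 1·0 = 0
  col ε: 3·0 + 1·4 + 1·-2 + 2·-1 + 3·0 + 1·0 = 0
  col ζ: 3·0 + 1·3 + 1·0 + 2·3 + 3·-3 + 1·0 = 0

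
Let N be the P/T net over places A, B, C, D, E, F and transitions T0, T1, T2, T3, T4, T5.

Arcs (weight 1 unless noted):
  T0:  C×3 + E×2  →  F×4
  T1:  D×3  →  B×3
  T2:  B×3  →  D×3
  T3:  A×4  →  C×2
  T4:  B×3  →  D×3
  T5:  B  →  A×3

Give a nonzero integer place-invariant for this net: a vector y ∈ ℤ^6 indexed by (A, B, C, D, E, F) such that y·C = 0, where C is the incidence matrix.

y = (A:1, B:3, C:2, D:3, E:-3, F:0)

Incidence matrix C (rows=places, cols=transitions):
       T0   T1   T2   T3   T4   T5
    A   0    0    0   -4    0    3
    B   0    3   -3    0   -3   -1
    C  -3    0    0    2    0    0
    D   0   -3    3    0    3    0
    E  -2    0    0    0    0    0
    F   4    0    0    0    0    0

Candidate y = [1, 3, 2, 3, -3, 0]; check y·C column-wise:
  col T0: 1·0 + 3·0 + 2·-3 + 3·0 + -3·-2 + 0·4 = 0
  col T1: 1·0 + 3·3 + 2·0 + 3·-3 + -3·0 = 0
  col T2: 1·0 + 3·-3 + 2·0 + 3·3 + -3·0 = 0
  col T3: 1·-4 + 3·0 + 2·2 + 3·0 + -3·0 = 0
  col T4: 1·0 + 3·-3 + 2·0 + 3·3 + -3·0 = 0
  col T5: 1·3 + 3·-1 + 2·0 + 3·0 + -3·0 = 0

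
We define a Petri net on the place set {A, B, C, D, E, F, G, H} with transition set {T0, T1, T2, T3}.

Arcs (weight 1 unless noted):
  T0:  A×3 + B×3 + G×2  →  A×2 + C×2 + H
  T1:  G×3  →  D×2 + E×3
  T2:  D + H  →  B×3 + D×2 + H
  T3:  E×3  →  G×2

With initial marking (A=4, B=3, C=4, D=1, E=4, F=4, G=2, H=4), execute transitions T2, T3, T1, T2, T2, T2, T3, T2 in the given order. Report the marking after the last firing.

step 1: fire T2:  (A=4, B=3, C=4, D=1, E=4, F=4, G=2, H=4) → (A=4, B=6, C=4, D=2, E=4, F=4, G=2, H=4)
step 2: fire T3:  (A=4, B=6, C=4, D=2, E=4, F=4, G=2, H=4) → (A=4, B=6, C=4, D=2, E=1, F=4, G=4, H=4)
step 3: fire T1:  (A=4, B=6, C=4, D=2, E=1, F=4, G=4, H=4) → (A=4, B=6, C=4, D=4, E=4, F=4, G=1, H=4)
step 4: fire T2:  (A=4, B=6, C=4, D=4, E=4, F=4, G=1, H=4) → (A=4, B=9, C=4, D=5, E=4, F=4, G=1, H=4)
step 5: fire T2:  (A=4, B=9, C=4, D=5, E=4, F=4, G=1, H=4) → (A=4, B=12, C=4, D=6, E=4, F=4, G=1, H=4)
step 6: fire T2:  (A=4, B=12, C=4, D=6, E=4, F=4, G=1, H=4) → (A=4, B=15, C=4, D=7, E=4, F=4, G=1, H=4)
step 7: fire T3:  (A=4, B=15, C=4, D=7, E=4, F=4, G=1, H=4) → (A=4, B=15, C=4, D=7, E=1, F=4, G=3, H=4)
step 8: fire T2:  (A=4, B=15, C=4, D=7, E=1, F=4, G=3, H=4) → (A=4, B=18, C=4, D=8, E=1, F=4, G=3, H=4)

(A=4, B=18, C=4, D=8, E=1, F=4, G=3, H=4)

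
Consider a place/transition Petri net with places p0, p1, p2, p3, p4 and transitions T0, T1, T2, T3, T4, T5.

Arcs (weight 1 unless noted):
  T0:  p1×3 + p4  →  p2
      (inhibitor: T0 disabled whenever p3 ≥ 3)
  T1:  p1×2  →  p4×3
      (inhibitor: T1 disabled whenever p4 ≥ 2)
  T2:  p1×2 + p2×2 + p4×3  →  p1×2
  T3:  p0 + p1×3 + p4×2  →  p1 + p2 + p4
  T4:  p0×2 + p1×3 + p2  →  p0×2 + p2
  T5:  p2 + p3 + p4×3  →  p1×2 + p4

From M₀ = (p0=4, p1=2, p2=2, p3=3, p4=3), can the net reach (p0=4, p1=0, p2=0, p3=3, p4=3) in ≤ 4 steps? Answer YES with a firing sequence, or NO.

YES — reachable via ⟨T2, T1⟩ (2 firings)

step 1: fire T2:  (p0=4, p1=2, p2=2, p3=3, p4=3) → (p0=4, p1=2, p2=0, p3=3, p4=0)
step 2: fire T1:  (p0=4, p1=2, p2=0, p3=3, p4=0) → (p0=4, p1=0, p2=0, p3=3, p4=3)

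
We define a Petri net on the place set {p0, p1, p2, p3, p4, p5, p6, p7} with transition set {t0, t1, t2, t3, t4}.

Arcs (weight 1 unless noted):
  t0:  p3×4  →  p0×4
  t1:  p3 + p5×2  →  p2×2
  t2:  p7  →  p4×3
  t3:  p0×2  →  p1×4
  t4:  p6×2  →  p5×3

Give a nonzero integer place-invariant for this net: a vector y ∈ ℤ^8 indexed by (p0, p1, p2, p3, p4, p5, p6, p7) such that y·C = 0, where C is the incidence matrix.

y = (p0:2, p1:1, p2:1, p3:2, p4:0, p5:0, p6:0, p7:0)

Incidence matrix C (rows=places, cols=transitions):
       t0   t1   t2   t3   t4
   p0   4    0    0   -2    0
   p1   0    0    0    4    0
   p2   0    2    0    0    0
   p3  -4   -1    0    0    0
   p4   0    0    3    0    0
   p5   0   -2    0    0    3
   p6   0    0    0    0   -2
   p7   0    0   -1    0    0

Candidate y = [2, 1, 1, 2, 0, 0, 0, 0]; check y·C column-wise:
  col t0: 2·4 + 1·0 + 1·0 + 2·-4 = 0
  col t1: 2·0 + 1·0 + 1·2 + 2·-1 + 0·-2 = 0
  col t2: 2·0 + 1·0 + 1·0 + 2·0 + 0·3 + 0·-1 = 0
  col t3: 2·-2 + 1·4 + 1·0 + 2·0 = 0
  col t4: 2·0 + 1·0 + 1·0 + 2·0 + 0·3 + 0·-2 = 0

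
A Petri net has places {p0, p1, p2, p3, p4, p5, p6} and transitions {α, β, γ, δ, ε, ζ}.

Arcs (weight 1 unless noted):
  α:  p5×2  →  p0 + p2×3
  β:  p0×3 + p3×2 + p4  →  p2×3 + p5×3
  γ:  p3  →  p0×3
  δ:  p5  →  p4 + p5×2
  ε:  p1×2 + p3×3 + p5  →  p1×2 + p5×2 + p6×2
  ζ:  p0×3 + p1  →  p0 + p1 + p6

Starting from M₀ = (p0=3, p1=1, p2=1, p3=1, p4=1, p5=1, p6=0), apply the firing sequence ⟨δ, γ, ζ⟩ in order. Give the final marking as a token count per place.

step 1: fire δ:  (p0=3, p1=1, p2=1, p3=1, p4=1, p5=1, p6=0) → (p0=3, p1=1, p2=1, p3=1, p4=2, p5=2, p6=0)
step 2: fire γ:  (p0=3, p1=1, p2=1, p3=1, p4=2, p5=2, p6=0) → (p0=6, p1=1, p2=1, p3=0, p4=2, p5=2, p6=0)
step 3: fire ζ:  (p0=6, p1=1, p2=1, p3=0, p4=2, p5=2, p6=0) → (p0=4, p1=1, p2=1, p3=0, p4=2, p5=2, p6=1)

(p0=4, p1=1, p2=1, p3=0, p4=2, p5=2, p6=1)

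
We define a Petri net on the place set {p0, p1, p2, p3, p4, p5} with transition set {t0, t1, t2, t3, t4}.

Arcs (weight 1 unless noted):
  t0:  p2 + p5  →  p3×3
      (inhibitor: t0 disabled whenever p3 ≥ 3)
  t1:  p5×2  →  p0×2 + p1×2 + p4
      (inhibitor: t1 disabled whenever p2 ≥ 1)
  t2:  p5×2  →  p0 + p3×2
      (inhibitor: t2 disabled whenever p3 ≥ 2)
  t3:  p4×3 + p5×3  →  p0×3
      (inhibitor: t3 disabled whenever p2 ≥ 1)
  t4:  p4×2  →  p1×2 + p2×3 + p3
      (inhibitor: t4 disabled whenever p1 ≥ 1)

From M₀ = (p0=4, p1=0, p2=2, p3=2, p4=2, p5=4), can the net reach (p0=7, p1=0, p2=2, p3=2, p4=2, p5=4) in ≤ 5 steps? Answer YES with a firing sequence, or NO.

NO — not reachable within 5 firings

depth 0: 1 marking
depth 1: 3 markings reached so far
depth 2: 4 markings reached so far
depth 3: 4 markings reached so far
(frontier empty at depth 3; search complete)
target is not among the 4 markings reachable within 5 steps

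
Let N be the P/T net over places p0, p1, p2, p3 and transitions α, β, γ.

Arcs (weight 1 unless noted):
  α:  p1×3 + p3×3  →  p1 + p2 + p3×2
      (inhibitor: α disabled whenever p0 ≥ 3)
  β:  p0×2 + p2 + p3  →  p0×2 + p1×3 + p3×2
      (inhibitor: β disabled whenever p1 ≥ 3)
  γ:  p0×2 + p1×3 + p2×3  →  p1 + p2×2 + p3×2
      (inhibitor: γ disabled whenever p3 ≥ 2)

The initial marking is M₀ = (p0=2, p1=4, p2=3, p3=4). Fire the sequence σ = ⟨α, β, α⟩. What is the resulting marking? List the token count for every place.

step 1: fire α:  (p0=2, p1=4, p2=3, p3=4) → (p0=2, p1=2, p2=4, p3=3)
step 2: fire β:  (p0=2, p1=2, p2=4, p3=3) → (p0=2, p1=5, p2=3, p3=4)
step 3: fire α:  (p0=2, p1=5, p2=3, p3=4) → (p0=2, p1=3, p2=4, p3=3)

(p0=2, p1=3, p2=4, p3=3)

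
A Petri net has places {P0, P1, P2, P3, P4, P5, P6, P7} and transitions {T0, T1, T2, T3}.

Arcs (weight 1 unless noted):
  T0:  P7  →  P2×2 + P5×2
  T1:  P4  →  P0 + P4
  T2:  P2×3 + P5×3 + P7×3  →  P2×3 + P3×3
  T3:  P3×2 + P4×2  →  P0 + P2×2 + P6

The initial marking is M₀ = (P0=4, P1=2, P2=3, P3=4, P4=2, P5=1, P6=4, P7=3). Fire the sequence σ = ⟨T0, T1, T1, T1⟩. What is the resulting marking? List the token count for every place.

step 1: fire T0:  (P0=4, P1=2, P2=3, P3=4, P4=2, P5=1, P6=4, P7=3) → (P0=4, P1=2, P2=5, P3=4, P4=2, P5=3, P6=4, P7=2)
step 2: fire T1:  (P0=4, P1=2, P2=5, P3=4, P4=2, P5=3, P6=4, P7=2) → (P0=5, P1=2, P2=5, P3=4, P4=2, P5=3, P6=4, P7=2)
step 3: fire T1:  (P0=5, P1=2, P2=5, P3=4, P4=2, P5=3, P6=4, P7=2) → (P0=6, P1=2, P2=5, P3=4, P4=2, P5=3, P6=4, P7=2)
step 4: fire T1:  (P0=6, P1=2, P2=5, P3=4, P4=2, P5=3, P6=4, P7=2) → (P0=7, P1=2, P2=5, P3=4, P4=2, P5=3, P6=4, P7=2)

(P0=7, P1=2, P2=5, P3=4, P4=2, P5=3, P6=4, P7=2)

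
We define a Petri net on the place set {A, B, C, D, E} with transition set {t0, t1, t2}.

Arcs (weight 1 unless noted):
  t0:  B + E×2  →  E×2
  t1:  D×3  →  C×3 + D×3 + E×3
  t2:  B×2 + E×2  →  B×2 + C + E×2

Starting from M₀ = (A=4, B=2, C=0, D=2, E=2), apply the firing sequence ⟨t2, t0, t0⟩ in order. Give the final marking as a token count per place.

(A=4, B=0, C=1, D=2, E=2)

step 1: fire t2:  (A=4, B=2, C=0, D=2, E=2) → (A=4, B=2, C=1, D=2, E=2)
step 2: fire t0:  (A=4, B=2, C=1, D=2, E=2) → (A=4, B=1, C=1, D=2, E=2)
step 3: fire t0:  (A=4, B=1, C=1, D=2, E=2) → (A=4, B=0, C=1, D=2, E=2)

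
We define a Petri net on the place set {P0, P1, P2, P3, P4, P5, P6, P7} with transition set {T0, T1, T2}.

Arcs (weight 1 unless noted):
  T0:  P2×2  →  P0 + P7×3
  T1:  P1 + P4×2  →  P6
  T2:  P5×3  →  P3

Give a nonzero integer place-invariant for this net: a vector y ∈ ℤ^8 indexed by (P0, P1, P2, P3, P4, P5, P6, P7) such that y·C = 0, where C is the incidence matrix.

y = (P0:2, P1:0, P2:1, P3:0, P4:0, P5:0, P6:0, P7:0)

Incidence matrix C (rows=places, cols=transitions):
       T0   T1   T2
   P0   1    0    0
   P1   0   -1    0
   P2  -2    0    0
   P3   0    0    1
   P4   0   -2    0
   P5   0    0   -3
   P6   0    1    0
   P7   3    0    0

Candidate y = [2, 0, 1, 0, 0, 0, 0, 0]; check y·C column-wise:
  col T0: 2·1 + 1·-2 + 0·3 = 0
  col T1: 2·0 + 0·-1 + 1·0 + 0·-2 + 0·1 = 0
  col T2: 2·0 + 1·0 + 0·1 + 0·-3 = 0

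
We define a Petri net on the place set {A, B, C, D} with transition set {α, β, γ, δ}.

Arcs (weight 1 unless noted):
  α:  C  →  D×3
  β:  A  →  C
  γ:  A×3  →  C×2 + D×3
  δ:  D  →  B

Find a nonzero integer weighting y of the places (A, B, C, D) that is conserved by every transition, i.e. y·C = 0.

Incidence matrix C (rows=places, cols=transitions):
        α    β    γ    δ
    A   0   -1   -3    0
    B   0    0    0    1
    C  -1    1    2    0
    D   3    0    3   -1

Candidate y = [3, 1, 3, 1]; check y·C column-wise:
  col α: 3·0 + 1·0 + 3·-1 + 1·3 = 0
  col β: 3·-1 + 1·0 + 3·1 + 1·0 = 0
  col γ: 3·-3 + 1·0 + 3·2 + 1·3 = 0
  col δ: 3·0 + 1·1 + 3·0 + 1·-1 = 0

y = (A:3, B:1, C:3, D:1)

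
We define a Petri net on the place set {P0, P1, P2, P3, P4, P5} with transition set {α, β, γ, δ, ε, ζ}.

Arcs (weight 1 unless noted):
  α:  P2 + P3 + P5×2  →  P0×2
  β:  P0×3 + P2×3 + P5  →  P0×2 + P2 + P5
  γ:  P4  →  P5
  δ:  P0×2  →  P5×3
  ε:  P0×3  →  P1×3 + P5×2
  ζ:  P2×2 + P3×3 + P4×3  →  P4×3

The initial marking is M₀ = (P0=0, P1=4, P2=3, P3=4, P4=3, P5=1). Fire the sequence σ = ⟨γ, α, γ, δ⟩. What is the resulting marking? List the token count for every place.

step 1: fire γ:  (P0=0, P1=4, P2=3, P3=4, P4=3, P5=1) → (P0=0, P1=4, P2=3, P3=4, P4=2, P5=2)
step 2: fire α:  (P0=0, P1=4, P2=3, P3=4, P4=2, P5=2) → (P0=2, P1=4, P2=2, P3=3, P4=2, P5=0)
step 3: fire γ:  (P0=2, P1=4, P2=2, P3=3, P4=2, P5=0) → (P0=2, P1=4, P2=2, P3=3, P4=1, P5=1)
step 4: fire δ:  (P0=2, P1=4, P2=2, P3=3, P4=1, P5=1) → (P0=0, P1=4, P2=2, P3=3, P4=1, P5=4)

(P0=0, P1=4, P2=2, P3=3, P4=1, P5=4)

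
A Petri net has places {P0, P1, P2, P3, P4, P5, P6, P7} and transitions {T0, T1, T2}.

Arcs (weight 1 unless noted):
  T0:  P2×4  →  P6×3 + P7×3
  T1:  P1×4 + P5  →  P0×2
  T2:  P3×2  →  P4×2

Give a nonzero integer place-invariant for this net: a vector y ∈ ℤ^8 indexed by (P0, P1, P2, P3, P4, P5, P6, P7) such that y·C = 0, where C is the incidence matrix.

y = (P0:2, P1:1, P2:0, P3:0, P4:0, P5:0, P6:0, P7:0)

Incidence matrix C (rows=places, cols=transitions):
       T0   T1   T2
   P0   0    2    0
   P1   0   -4    0
   P2  -4    0    0
   P3   0    0   -2
   P4   0    0    2
   P5   0   -1    0
   P6   3    0    0
   P7   3    0    0

Candidate y = [2, 1, 0, 0, 0, 0, 0, 0]; check y·C column-wise:
  col T0: 2·0 + 1·0 + 0·-4 + 0·3 + 0·3 = 0
  col T1: 2·2 + 1·-4 + 0·-1 = 0
  col T2: 2·0 + 1·0 + 0·-2 + 0·2 = 0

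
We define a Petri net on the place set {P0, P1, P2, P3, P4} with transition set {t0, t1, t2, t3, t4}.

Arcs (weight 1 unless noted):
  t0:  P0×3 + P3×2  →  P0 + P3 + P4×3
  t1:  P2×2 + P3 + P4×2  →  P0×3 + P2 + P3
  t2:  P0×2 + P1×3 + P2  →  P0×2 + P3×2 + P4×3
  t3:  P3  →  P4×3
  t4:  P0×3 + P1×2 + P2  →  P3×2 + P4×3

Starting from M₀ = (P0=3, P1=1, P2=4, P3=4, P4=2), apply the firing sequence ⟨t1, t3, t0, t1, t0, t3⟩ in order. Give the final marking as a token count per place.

step 1: fire t1:  (P0=3, P1=1, P2=4, P3=4, P4=2) → (P0=6, P1=1, P2=3, P3=4, P4=0)
step 2: fire t3:  (P0=6, P1=1, P2=3, P3=4, P4=0) → (P0=6, P1=1, P2=3, P3=3, P4=3)
step 3: fire t0:  (P0=6, P1=1, P2=3, P3=3, P4=3) → (P0=4, P1=1, P2=3, P3=2, P4=6)
step 4: fire t1:  (P0=4, P1=1, P2=3, P3=2, P4=6) → (P0=7, P1=1, P2=2, P3=2, P4=4)
step 5: fire t0:  (P0=7, P1=1, P2=2, P3=2, P4=4) → (P0=5, P1=1, P2=2, P3=1, P4=7)
step 6: fire t3:  (P0=5, P1=1, P2=2, P3=1, P4=7) → (P0=5, P1=1, P2=2, P3=0, P4=10)

(P0=5, P1=1, P2=2, P3=0, P4=10)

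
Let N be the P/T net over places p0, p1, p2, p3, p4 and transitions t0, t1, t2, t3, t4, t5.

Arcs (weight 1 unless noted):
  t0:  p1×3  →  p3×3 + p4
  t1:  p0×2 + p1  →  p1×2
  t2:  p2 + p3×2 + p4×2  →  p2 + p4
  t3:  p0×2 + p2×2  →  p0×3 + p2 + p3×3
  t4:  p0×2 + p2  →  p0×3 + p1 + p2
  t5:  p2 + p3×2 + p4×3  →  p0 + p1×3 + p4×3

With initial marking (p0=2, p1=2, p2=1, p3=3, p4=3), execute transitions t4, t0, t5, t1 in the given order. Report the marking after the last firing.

step 1: fire t4:  (p0=2, p1=2, p2=1, p3=3, p4=3) → (p0=3, p1=3, p2=1, p3=3, p4=3)
step 2: fire t0:  (p0=3, p1=3, p2=1, p3=3, p4=3) → (p0=3, p1=0, p2=1, p3=6, p4=4)
step 3: fire t5:  (p0=3, p1=0, p2=1, p3=6, p4=4) → (p0=4, p1=3, p2=0, p3=4, p4=4)
step 4: fire t1:  (p0=4, p1=3, p2=0, p3=4, p4=4) → (p0=2, p1=4, p2=0, p3=4, p4=4)

(p0=2, p1=4, p2=0, p3=4, p4=4)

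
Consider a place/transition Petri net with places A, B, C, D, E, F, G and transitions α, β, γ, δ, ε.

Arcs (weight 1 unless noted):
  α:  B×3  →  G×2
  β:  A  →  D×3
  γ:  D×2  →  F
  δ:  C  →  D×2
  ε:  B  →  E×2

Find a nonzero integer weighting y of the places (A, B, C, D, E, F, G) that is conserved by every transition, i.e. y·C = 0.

y = (A:3, B:0, C:2, D:1, E:0, F:2, G:0)

Incidence matrix C (rows=places, cols=transitions):
        α    β    γ    δ    ε
    A   0   -1    0    0    0
    B  -3    0    0    0   -1
    C   0    0    0   -1    0
    D   0    3   -2    2    0
    E   0    0    0    0    2
    F   0    0    1    0    0
    G   2    0    0    0    0

Candidate y = [3, 0, 2, 1, 0, 2, 0]; check y·C column-wise:
  col α: 3·0 + 0·-3 + 2·0 + 1·0 + 2·0 + 0·2 = 0
  col β: 3·-1 + 2·0 + 1·3 + 2·0 = 0
  col γ: 3·0 + 2·0 + 1·-2 + 2·1 = 0
  col δ: 3·0 + 2·-1 + 1·2 + 2·0 = 0
  col ε: 3·0 + 0·-1 + 2·0 + 1·0 + 0·2 + 2·0 = 0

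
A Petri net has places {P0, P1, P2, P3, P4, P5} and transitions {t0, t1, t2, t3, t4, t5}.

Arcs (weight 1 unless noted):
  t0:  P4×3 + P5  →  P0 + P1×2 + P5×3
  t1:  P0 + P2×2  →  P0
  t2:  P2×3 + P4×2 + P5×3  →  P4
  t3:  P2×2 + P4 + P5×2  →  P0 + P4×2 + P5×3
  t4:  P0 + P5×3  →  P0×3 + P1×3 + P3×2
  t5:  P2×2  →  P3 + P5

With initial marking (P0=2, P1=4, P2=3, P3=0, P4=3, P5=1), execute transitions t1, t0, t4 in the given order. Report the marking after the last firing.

step 1: fire t1:  (P0=2, P1=4, P2=3, P3=0, P4=3, P5=1) → (P0=2, P1=4, P2=1, P3=0, P4=3, P5=1)
step 2: fire t0:  (P0=2, P1=4, P2=1, P3=0, P4=3, P5=1) → (P0=3, P1=6, P2=1, P3=0, P4=0, P5=3)
step 3: fire t4:  (P0=3, P1=6, P2=1, P3=0, P4=0, P5=3) → (P0=5, P1=9, P2=1, P3=2, P4=0, P5=0)

(P0=5, P1=9, P2=1, P3=2, P4=0, P5=0)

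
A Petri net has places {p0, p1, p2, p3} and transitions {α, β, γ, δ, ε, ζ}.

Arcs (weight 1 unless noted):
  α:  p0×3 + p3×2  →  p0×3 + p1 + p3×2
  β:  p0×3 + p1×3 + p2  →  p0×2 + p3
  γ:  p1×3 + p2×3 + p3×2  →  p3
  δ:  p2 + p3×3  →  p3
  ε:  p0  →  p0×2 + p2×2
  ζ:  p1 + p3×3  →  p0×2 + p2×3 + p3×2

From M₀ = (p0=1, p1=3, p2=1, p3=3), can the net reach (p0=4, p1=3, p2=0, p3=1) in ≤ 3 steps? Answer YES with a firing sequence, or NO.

NO — not reachable within 3 firings

depth 0: 1 marking
depth 1: 4 markings reached so far
depth 2: 9 markings reached so far
depth 3: 19 markings reached so far
target is not among the 19 markings reachable within 3 steps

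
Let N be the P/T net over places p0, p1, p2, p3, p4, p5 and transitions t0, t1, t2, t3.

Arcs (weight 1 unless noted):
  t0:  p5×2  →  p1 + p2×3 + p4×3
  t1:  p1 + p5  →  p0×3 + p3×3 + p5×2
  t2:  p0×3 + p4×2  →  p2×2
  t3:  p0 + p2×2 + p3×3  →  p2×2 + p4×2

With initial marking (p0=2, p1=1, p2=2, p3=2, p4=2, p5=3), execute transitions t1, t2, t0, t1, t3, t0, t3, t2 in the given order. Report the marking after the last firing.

(p0=0, p1=1, p2=12, p3=2, p4=8, p5=1)

step 1: fire t1:  (p0=2, p1=1, p2=2, p3=2, p4=2, p5=3) → (p0=5, p1=0, p2=2, p3=5, p4=2, p5=4)
step 2: fire t2:  (p0=5, p1=0, p2=2, p3=5, p4=2, p5=4) → (p0=2, p1=0, p2=4, p3=5, p4=0, p5=4)
step 3: fire t0:  (p0=2, p1=0, p2=4, p3=5, p4=0, p5=4) → (p0=2, p1=1, p2=7, p3=5, p4=3, p5=2)
step 4: fire t1:  (p0=2, p1=1, p2=7, p3=5, p4=3, p5=2) → (p0=5, p1=0, p2=7, p3=8, p4=3, p5=3)
step 5: fire t3:  (p0=5, p1=0, p2=7, p3=8, p4=3, p5=3) → (p0=4, p1=0, p2=7, p3=5, p4=5, p5=3)
step 6: fire t0:  (p0=4, p1=0, p2=7, p3=5, p4=5, p5=3) → (p0=4, p1=1, p2=10, p3=5, p4=8, p5=1)
step 7: fire t3:  (p0=4, p1=1, p2=10, p3=5, p4=8, p5=1) → (p0=3, p1=1, p2=10, p3=2, p4=10, p5=1)
step 8: fire t2:  (p0=3, p1=1, p2=10, p3=2, p4=10, p5=1) → (p0=0, p1=1, p2=12, p3=2, p4=8, p5=1)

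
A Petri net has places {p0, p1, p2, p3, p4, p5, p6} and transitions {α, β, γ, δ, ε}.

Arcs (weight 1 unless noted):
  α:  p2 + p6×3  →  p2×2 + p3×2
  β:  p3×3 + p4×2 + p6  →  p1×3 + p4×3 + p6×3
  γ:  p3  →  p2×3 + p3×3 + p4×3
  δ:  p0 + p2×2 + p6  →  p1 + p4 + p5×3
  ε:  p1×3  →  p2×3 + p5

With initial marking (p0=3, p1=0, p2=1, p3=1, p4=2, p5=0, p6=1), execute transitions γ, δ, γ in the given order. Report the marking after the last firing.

(p0=2, p1=1, p2=5, p3=5, p4=9, p5=3, p6=0)

step 1: fire γ:  (p0=3, p1=0, p2=1, p3=1, p4=2, p5=0, p6=1) → (p0=3, p1=0, p2=4, p3=3, p4=5, p5=0, p6=1)
step 2: fire δ:  (p0=3, p1=0, p2=4, p3=3, p4=5, p5=0, p6=1) → (p0=2, p1=1, p2=2, p3=3, p4=6, p5=3, p6=0)
step 3: fire γ:  (p0=2, p1=1, p2=2, p3=3, p4=6, p5=3, p6=0) → (p0=2, p1=1, p2=5, p3=5, p4=9, p5=3, p6=0)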